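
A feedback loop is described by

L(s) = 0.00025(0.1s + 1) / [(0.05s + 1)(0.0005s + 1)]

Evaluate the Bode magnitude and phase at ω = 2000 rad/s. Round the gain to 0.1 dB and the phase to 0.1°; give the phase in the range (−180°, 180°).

-69.0 dB, -44.7°

At ω = 2000 rad/s:
zero (1 + j2000·0.1) = 1 + j200 → |·| ≈ 200, ∠ ≈ 89.71°
pole (1 + j2000·0.05) = 1 + j100 → |·| ≈ 100, ∠ ≈ 89.43°
pole (1 + j2000·0.0005) = 1 + j1 → |·| ≈ 1.4142, ∠ ≈ 45.00°
|L| = 0.00025 · 200 / (100 · 1.4142) ≈ 0.00035356
Gain = 20 log₁₀(0.00035356) ≈ -69.03 dB
∠L = (89.71°) − (89.43° + 45.00°) = -44.72°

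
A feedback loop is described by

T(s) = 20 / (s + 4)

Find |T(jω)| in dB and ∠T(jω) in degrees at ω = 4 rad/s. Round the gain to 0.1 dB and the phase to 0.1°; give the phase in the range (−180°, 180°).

11.0 dB, -45.0°

Substitute s = j4:
Numerator: 20 = 20 + j0
Denominator: (j4) + 4 = 4 + j4
|N| = √(20² + 0²) ≈ 20, ∠N ≈ 0.00°
|D| = √(4² + 4²) ≈ 5.6569, ∠D ≈ 45.00°
|T| = 20 / 5.6569 ≈ 3.5355
Gain = 20 log₁₀(3.5355) ≈ 10.97 dB
∠T = 0.00° − 45.00° = -45.00°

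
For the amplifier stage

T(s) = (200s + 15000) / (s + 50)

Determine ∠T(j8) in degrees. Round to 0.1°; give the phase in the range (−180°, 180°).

Substitute s = j8:
Numerator: 200(j8) + 15000 = 15000 + j1600
Denominator: (j8) + 50 = 50 + j8
|N| = √(15000² + 1600²) ≈ 15085, ∠N ≈ 6.09°
|D| = √(50² + 8²) ≈ 50.636, ∠D ≈ 9.09°
∠T = 6.09° − 9.09° = -3.00°

-3.0°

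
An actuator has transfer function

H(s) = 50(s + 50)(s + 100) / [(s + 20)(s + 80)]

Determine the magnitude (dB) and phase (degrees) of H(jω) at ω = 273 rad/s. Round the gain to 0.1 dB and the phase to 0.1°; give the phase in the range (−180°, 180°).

34.3 dB, -10.0°

At s = jω = j273:
zero (s+50): 50 + j273 → |·| = √(50²+273²) = √77029 ≈ 277.54, ∠ = arctan(273/50) ≈ 79.62°
zero (s+100): 100 + j273 → |·| = √(100²+273²) = √84529 ≈ 290.74, ∠ = arctan(273/100) ≈ 69.88°
pole (s+20): 20 + j273 → |·| = √(20²+273²) = √74929 ≈ 273.73, ∠ = arctan(273/20) ≈ 85.81°
pole (s+80): 80 + j273 → |·| = √(80²+273²) = √80929 ≈ 284.48, ∠ = arctan(273/80) ≈ 73.67°
|H| = 50 · 80692 / 77871 ≈ 51.811
Gain = 20 log₁₀(51.811) ≈ 34.29 dB
∠H = 149.50° − 159.48° = -9.98°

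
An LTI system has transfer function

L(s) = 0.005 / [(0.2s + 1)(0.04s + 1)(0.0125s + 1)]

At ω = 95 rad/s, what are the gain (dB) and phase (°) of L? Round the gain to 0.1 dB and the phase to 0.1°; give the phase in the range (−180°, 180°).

At ω = 95 rad/s:
pole (1 + j95·0.2) = 1 + j19 → |·| ≈ 19.026, ∠ ≈ 86.99°
pole (1 + j95·0.04) = 1 + j3.8 → |·| ≈ 3.9294, ∠ ≈ 75.26°
pole (1 + j95·0.0125) = 1 + j1.1875 → |·| ≈ 1.5525, ∠ ≈ 49.90°
|L| = 0.005 · 1 / (19.026 · 3.9294 · 1.5525) ≈ 4.3079e-05
Gain = 20 log₁₀(4.3079e-05) ≈ -87.31 dB
∠L = (0°) − (86.99° + 75.26° + 49.90°) = -212.15° ≡ 147.85° (principal value)

-87.3 dB, 147.9°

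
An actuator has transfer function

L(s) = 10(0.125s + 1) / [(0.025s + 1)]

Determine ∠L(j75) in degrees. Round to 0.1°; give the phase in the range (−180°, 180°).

At ω = 75 rad/s:
zero (1 + j75·0.125) = 1 + j9.375 → |·| ≈ 9.4282, ∠ ≈ 83.91°
pole (1 + j75·0.025) = 1 + j1.875 → |·| ≈ 2.125, ∠ ≈ 61.93°
∠L = (83.91°) − (61.93°) = 21.98°

22.0°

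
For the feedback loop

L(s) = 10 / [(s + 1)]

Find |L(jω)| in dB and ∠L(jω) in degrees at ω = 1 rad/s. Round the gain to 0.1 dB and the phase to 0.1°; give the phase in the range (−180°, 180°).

At ω = 1 rad/s:
pole (1 + j1·1) = 1 + j1 → |·| ≈ 1.4142, ∠ ≈ 45.00°
|L| = 10 · 1 / (1.4142) ≈ 7.0711
Gain = 20 log₁₀(7.0711) ≈ 16.99 dB
∠L = (0°) − (45.00°) = -45.00°

17.0 dB, -45.0°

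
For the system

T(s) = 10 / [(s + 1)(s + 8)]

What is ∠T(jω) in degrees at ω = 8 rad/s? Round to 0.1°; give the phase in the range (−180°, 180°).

At s = jω = j8:
pole (s+1): 1 + j8 → |·| = √(1²+8²) = √65 ≈ 8.0623, ∠ = arctan(8/1) ≈ 82.87°
pole (s+8): 8 + j8 → |·| = √(8²+8²) = √128 ≈ 11.314, ∠ = arctan(8/8) ≈ 45.00°
∠T = 0.00° − 127.87° = -127.87°

-127.9°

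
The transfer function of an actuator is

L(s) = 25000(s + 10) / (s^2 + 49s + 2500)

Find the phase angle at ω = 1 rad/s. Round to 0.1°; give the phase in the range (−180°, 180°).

At s = jω = j1:
zero (s+10): 10 + j1 → |·| = √(10²+1²) = √101 ≈ 10.05, ∠ = arctan(1/10) ≈ 5.71°
quadratic: (j1)² + 49·j1 + 2500 = 2499 + j49 → |·| ≈ 2499.5, ∠ ≈ 1.12°
∠L = 5.71° − 1.12° = 4.59°

4.6°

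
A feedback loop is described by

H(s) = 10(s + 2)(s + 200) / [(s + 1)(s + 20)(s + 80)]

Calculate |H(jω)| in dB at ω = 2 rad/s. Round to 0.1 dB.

At s = jω = j2:
zero (s+2): 2 + j2 → |·| = √(2²+2²) = √8 ≈ 2.8284, ∠ = arctan(2/2) ≈ 45.00°
zero (s+200): 200 + j2 → |·| = √(200²+2²) = √40004 ≈ 200.01, ∠ = arctan(2/200) ≈ 0.57°
pole (s+1): 1 + j2 → |·| = √(1²+2²) = √5 ≈ 2.2361, ∠ = arctan(2/1) ≈ 63.43°
pole (s+20): 20 + j2 → |·| = √(20²+2²) = √404 ≈ 20.1, ∠ = arctan(2/20) ≈ 5.71°
pole (s+80): 80 + j2 → |·| = √(80²+2²) = √6404 ≈ 80.025, ∠ = arctan(2/80) ≈ 1.43°
|H| = 10 · 565.71 / 3596.8 ≈ 1.5728
Gain = 20 log₁₀(1.5728) ≈ 3.93 dB

3.9 dB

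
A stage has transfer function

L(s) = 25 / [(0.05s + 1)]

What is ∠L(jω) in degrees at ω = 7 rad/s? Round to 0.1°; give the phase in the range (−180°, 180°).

At ω = 7 rad/s:
pole (1 + j7·0.05) = 1 + j0.35 → |·| ≈ 1.0595, ∠ ≈ 19.29°
∠L = (0°) − (19.29°) = -19.29°

-19.3°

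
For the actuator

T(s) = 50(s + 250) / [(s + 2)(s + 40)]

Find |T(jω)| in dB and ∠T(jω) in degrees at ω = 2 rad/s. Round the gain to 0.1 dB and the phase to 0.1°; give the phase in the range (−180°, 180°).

40.9 dB, -47.4°

At s = jω = j2:
zero (s+250): 250 + j2 → |·| = √(250²+2²) = √62504 ≈ 250.01, ∠ = arctan(2/250) ≈ 0.46°
pole (s+2): 2 + j2 → |·| = √(2²+2²) = √8 ≈ 2.8284, ∠ = arctan(2/2) ≈ 45.00°
pole (s+40): 40 + j2 → |·| = √(40²+2²) = √1604 ≈ 40.05, ∠ = arctan(2/40) ≈ 2.86°
|T| = 50 · 250.01 / 113.28 ≈ 110.35
Gain = 20 log₁₀(110.35) ≈ 40.86 dB
∠T = 0.46° − 47.86° = -47.40°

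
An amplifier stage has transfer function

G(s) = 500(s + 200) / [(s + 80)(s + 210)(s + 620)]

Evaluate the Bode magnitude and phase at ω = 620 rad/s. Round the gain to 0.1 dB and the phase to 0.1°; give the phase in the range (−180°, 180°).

At s = jω = j620:
zero (s+200): 200 + j620 → |·| = √(200²+620²) = √424400 ≈ 651.46, ∠ = arctan(620/200) ≈ 72.12°
pole (s+80): 80 + j620 → |·| = √(80²+620²) = √390800 ≈ 625.14, ∠ = arctan(620/80) ≈ 82.65°
pole (s+210): 210 + j620 → |·| = √(210²+620²) = √428500 ≈ 654.6, ∠ = arctan(620/210) ≈ 71.29°
pole (s+620): 620 + j620 → |·| = √(620²+620²) = √768800 ≈ 876.81, ∠ = arctan(620/620) ≈ 45.00°
|G| = 500 · 651.46 / 3.5881e+08 ≈ 0.00090781
Gain = 20 log₁₀(0.00090781) ≈ -60.84 dB
∠G = 72.12° − 198.94° = -126.82°

-60.8 dB, -126.8°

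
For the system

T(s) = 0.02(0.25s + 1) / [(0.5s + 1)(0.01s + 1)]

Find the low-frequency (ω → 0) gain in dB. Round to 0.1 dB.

T(0) = 0.02 · 1 / 1 = 0.02
20 log₁₀(0.02) ≈ -33.98 dB

-34.0 dB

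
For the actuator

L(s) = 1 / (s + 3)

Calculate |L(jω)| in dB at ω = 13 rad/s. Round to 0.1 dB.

At s = jω = j13:
pole (s+3): 3 + j13 → |·| = √(3²+13²) = √178 ≈ 13.342, ∠ = arctan(13/3) ≈ 77.01°
|L| = 1 / 13.342 ≈ 0.074951
Gain = 20 log₁₀(0.074951) ≈ -22.50 dB

-22.5 dB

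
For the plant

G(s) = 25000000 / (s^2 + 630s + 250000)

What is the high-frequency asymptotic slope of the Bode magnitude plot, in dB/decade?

-40 dB/decade

Each pole contributes −20 dB/decade at high frequency; each zero contributes +20 dB/decade.
Net: 0 zero(s) − 2 pole(s) → -40 dB/decade.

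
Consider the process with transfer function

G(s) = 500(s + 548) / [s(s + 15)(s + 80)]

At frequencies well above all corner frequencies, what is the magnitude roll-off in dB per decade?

Each pole contributes −20 dB/decade at high frequency; each zero contributes +20 dB/decade.
Net: 1 zero(s) − 3 pole(s) → -40 dB/decade.

-40 dB/decade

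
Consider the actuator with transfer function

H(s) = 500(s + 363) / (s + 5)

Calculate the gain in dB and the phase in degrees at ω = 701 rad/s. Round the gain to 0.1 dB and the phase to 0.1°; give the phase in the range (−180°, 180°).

At s = jω = j701:
zero (s+363): 363 + j701 → |·| = √(363²+701²) = √623170 ≈ 789.41, ∠ = arctan(701/363) ≈ 62.62°
pole (s+5): 5 + j701 → |·| = √(5²+701²) = √491426 ≈ 701.02, ∠ = arctan(701/5) ≈ 89.59°
|H| = 500 · 789.41 / 701.02 ≈ 563.04
Gain = 20 log₁₀(563.04) ≈ 55.01 dB
∠H = 62.62° − 89.59° = -26.97°

55.0 dB, -27.0°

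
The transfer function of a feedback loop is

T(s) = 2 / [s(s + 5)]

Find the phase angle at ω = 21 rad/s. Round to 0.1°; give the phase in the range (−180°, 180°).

-166.6°

At s = jω = j21:
pole (s+5): 5 + j21 → |·| = √(5²+21²) = √466 ≈ 21.587, ∠ = arctan(21/5) ≈ 76.61°
pole at origin: |s| = 21, ∠ = 90.00° (in denominator)
∠T = 0.00° − 166.61° = -166.61°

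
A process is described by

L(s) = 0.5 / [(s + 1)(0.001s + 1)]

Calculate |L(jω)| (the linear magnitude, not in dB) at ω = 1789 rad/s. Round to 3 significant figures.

At ω = 1789 rad/s:
pole (1 + j1789·1) = 1 + j1789 → |·| ≈ 1789, ∠ ≈ 89.97°
pole (1 + j1789·0.001) = 1 + j1.789 → |·| ≈ 2.0495, ∠ ≈ 60.80°
|L| = 0.5 · 1 / (1789 · 2.0495) ≈ 0.00013637

0.000136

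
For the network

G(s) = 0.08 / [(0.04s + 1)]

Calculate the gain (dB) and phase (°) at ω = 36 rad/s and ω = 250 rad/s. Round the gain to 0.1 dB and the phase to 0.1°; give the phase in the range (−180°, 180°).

ω = 36: -26.8 dB, -55.2°; ω = 250: -42.0 dB, -84.3°

At ω = 36 rad/s:
pole (1 + j36·0.04) = 1 + j1.44 → |·| ≈ 1.7532, ∠ ≈ 55.22°
|G| = 0.08 · 1 / (1.7532) ≈ 0.045631
Gain = 20 log₁₀(0.045631) ≈ -26.81 dB
∠G = (0°) − (55.22°) = -55.22°

At ω = 250 rad/s:
pole (1 + j250·0.04) = 1 + j10 → |·| ≈ 10.05, ∠ ≈ 84.29°
|G| = 0.08 · 1 / (10.05) ≈ 0.0079602
Gain = 20 log₁₀(0.0079602) ≈ -41.98 dB
∠G = (0°) − (84.29°) = -84.29°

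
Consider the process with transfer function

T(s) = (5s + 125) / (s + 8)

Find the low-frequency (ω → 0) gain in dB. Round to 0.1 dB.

T(0) = 125 / 8 = 15.625
20 log₁₀(15.625) ≈ 23.88 dB

23.9 dB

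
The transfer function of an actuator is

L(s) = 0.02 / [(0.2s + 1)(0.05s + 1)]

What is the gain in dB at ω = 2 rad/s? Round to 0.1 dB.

-34.7 dB

At ω = 2 rad/s:
pole (1 + j2·0.2) = 1 + j0.4 → |·| ≈ 1.077, ∠ ≈ 21.80°
pole (1 + j2·0.05) = 1 + j0.1 → |·| ≈ 1.005, ∠ ≈ 5.71°
|L| = 0.02 · 1 / (1.077 · 1.005) ≈ 0.018478
Gain = 20 log₁₀(0.018478) ≈ -34.67 dB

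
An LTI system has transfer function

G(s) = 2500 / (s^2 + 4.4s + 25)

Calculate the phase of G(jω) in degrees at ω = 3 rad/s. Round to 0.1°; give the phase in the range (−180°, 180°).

-39.5°

At s = jω = j3:
quadratic: (j3)² + 4.4·j3 + 25 = 16 + j13.2 → |·| ≈ 20.742, ∠ ≈ 39.52°
∠G = 0.00° − 39.52° = -39.52°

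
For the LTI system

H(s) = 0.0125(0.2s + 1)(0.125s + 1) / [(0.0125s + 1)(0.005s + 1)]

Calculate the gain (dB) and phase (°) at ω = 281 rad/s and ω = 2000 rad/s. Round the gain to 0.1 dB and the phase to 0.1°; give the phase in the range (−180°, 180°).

At ω = 281 rad/s:
zero (1 + j281·0.2) = 1 + j56.2 → |·| ≈ 56.209, ∠ ≈ 88.98°
zero (1 + j281·0.125) = 1 + j35.125 → |·| ≈ 35.139, ∠ ≈ 88.37°
pole (1 + j281·0.0125) = 1 + j3.5125 → |·| ≈ 3.6521, ∠ ≈ 74.11°
pole (1 + j281·0.005) = 1 + j1.405 → |·| ≈ 1.7245, ∠ ≈ 54.56°
|H| = 0.0125 · 56.209 · 35.139 / (3.6521 · 1.7245) ≈ 3.9201
Gain = 20 log₁₀(3.9201) ≈ 11.87 dB
∠H = (88.98° + 88.37°) − (74.11° + 54.56°) = 48.68°

At ω = 2000 rad/s:
zero (1 + j2000·0.2) = 1 + j400 → |·| ≈ 400, ∠ ≈ 89.86°
zero (1 + j2000·0.125) = 1 + j250 → |·| ≈ 250, ∠ ≈ 89.77°
pole (1 + j2000·0.0125) = 1 + j25 → |·| ≈ 25.02, ∠ ≈ 87.71°
pole (1 + j2000·0.005) = 1 + j10 → |·| ≈ 10.05, ∠ ≈ 84.29°
|H| = 0.0125 · 400 · 250 / (25.02 · 10.05) ≈ 4.9711
Gain = 20 log₁₀(4.9711) ≈ 13.93 dB
∠H = (89.86° + 89.77°) − (87.71° + 84.29°) = 7.63°

ω = 281: 11.9 dB, 48.7°; ω = 2000: 13.9 dB, 7.6°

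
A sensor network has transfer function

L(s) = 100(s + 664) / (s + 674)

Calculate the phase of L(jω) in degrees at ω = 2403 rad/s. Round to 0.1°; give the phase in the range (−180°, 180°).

0.2°

At s = jω = j2403:
zero (s+664): 664 + j2403 → |·| = √(664²+2403²) = √6215305 ≈ 2493.1, ∠ = arctan(2403/664) ≈ 74.55°
pole (s+674): 674 + j2403 → |·| = √(674²+2403²) = √6228685 ≈ 2495.7, ∠ = arctan(2403/674) ≈ 74.33°
∠L = 74.55° − 74.33° = 0.22°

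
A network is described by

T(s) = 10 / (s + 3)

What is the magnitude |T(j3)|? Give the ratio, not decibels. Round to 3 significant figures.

Substitute s = j3:
Numerator: 10 = 10 + j0
Denominator: (j3) + 3 = 3 + j3
|N| = √(10² + 0²) ≈ 10, ∠N ≈ 0.00°
|D| = √(3² + 3²) ≈ 4.2426, ∠D ≈ 45.00°
|T| = 10 / 4.2426 ≈ 2.357

2.36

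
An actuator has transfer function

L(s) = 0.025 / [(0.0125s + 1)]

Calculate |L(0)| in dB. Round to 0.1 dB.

-32.0 dB

L(0) = 0.025 · 1 / 1 = 0.025
20 log₁₀(0.025) ≈ -32.04 dB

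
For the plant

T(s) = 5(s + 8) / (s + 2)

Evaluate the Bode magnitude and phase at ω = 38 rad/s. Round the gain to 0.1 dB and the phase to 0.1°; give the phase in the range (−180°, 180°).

14.2 dB, -8.9°

At s = jω = j38:
zero (s+8): 8 + j38 → |·| = √(8²+38²) = √1508 ≈ 38.833, ∠ = arctan(38/8) ≈ 78.11°
pole (s+2): 2 + j38 → |·| = √(2²+38²) = √1448 ≈ 38.053, ∠ = arctan(38/2) ≈ 86.99°
|T| = 5 · 38.833 / 38.053 ≈ 5.1025
Gain = 20 log₁₀(5.1025) ≈ 14.16 dB
∠T = 78.11° − 86.99° = -8.88°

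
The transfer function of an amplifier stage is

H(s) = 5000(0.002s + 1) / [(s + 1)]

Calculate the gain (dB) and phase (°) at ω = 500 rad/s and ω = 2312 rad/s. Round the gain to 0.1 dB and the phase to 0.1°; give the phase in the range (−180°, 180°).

At ω = 500 rad/s:
zero (1 + j500·0.002) = 1 + j1 → |·| ≈ 1.4142, ∠ ≈ 45.00°
pole (1 + j500·1) = 1 + j500 → |·| ≈ 500, ∠ ≈ 89.89°
|H| = 5000 · 1.4142 / (500) ≈ 14.142
Gain = 20 log₁₀(14.142) ≈ 23.01 dB
∠H = (45.00°) − (89.89°) = -44.89°

At ω = 2312 rad/s:
zero (1 + j2312·0.002) = 1 + j4.624 → |·| ≈ 4.7309, ∠ ≈ 77.80°
pole (1 + j2312·1) = 1 + j2312 → |·| ≈ 2312, ∠ ≈ 89.98°
|H| = 5000 · 4.7309 / (2312) ≈ 10.231
Gain = 20 log₁₀(10.231) ≈ 20.20 dB
∠H = (77.80°) − (89.98°) = -12.18°

ω = 500: 23.0 dB, -44.9°; ω = 2312: 20.2 dB, -12.2°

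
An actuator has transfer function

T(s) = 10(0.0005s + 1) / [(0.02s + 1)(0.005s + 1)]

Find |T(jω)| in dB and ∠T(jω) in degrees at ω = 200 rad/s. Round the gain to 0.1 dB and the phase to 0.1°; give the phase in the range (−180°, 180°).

At ω = 200 rad/s:
zero (1 + j200·0.0005) = 1 + j0.1 → |·| ≈ 1.005, ∠ ≈ 5.71°
pole (1 + j200·0.02) = 1 + j4 → |·| ≈ 4.1231, ∠ ≈ 75.96°
pole (1 + j200·0.005) = 1 + j1 → |·| ≈ 1.4142, ∠ ≈ 45.00°
|T| = 10 · 1.005 / (4.1231 · 1.4142) ≈ 1.7236
Gain = 20 log₁₀(1.7236) ≈ 4.73 dB
∠T = (5.71°) − (75.96° + 45.00°) = -115.25°

4.7 dB, -115.3°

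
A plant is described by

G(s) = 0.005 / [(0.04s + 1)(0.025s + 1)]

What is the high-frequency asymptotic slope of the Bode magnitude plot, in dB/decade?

Each pole contributes −20 dB/decade at high frequency; each zero contributes +20 dB/decade.
Net: 0 zero(s) − 2 pole(s) → -40 dB/decade.

-40 dB/decade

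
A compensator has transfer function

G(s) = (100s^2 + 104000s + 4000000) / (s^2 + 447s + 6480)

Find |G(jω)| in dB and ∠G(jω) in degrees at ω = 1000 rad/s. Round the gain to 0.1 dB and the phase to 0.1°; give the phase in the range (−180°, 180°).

Substitute s = j1000:
Numerator: 100(j1000)^2 + 104000(j1000) + 4000000 = -96000000 + j104000000
Denominator: (j1000)^2 + 447(j1000) + 6480 = -993520 + j447000
|N| = √(96000000² + 104000000²) ≈ 1.4153e+08, ∠N ≈ 132.71°
|D| = √(993520² + 447000²) ≈ 1.0894e+06, ∠D ≈ 155.78°
|G| = 1.4153e+08 / 1.0894e+06 ≈ 129.92
Gain = 20 log₁₀(129.92) ≈ 42.27 dB
∠G = 132.71° − 155.78° = -23.07°

42.3 dB, -23.1°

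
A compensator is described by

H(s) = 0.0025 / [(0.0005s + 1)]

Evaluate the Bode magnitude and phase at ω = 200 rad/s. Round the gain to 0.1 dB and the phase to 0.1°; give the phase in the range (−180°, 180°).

At ω = 200 rad/s:
pole (1 + j200·0.0005) = 1 + j0.1 → |·| ≈ 1.005, ∠ ≈ 5.71°
|H| = 0.0025 · 1 / (1.005) ≈ 0.0024876
Gain = 20 log₁₀(0.0024876) ≈ -52.08 dB
∠H = (0°) − (5.71°) = -5.71°

-52.1 dB, -5.7°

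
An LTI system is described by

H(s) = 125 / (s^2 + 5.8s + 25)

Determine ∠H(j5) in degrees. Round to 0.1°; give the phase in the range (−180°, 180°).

-90.0°

At s = jω = j5:
quadratic: (j5)² + 5.8·j5 + 25 = 0 + j29 → |·| ≈ 29, ∠ ≈ 90.00°
∠H = 0.00° − 90.00° = -90.00°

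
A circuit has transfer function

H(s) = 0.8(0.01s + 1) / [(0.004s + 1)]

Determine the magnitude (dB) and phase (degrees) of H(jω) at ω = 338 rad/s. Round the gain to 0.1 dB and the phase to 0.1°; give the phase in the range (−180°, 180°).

At ω = 338 rad/s:
zero (1 + j338·0.01) = 1 + j3.38 → |·| ≈ 3.5248, ∠ ≈ 73.52°
pole (1 + j338·0.004) = 1 + j1.352 → |·| ≈ 1.6816, ∠ ≈ 53.51°
|H| = 0.8 · 3.5248 / (1.6816) ≈ 1.6769
Gain = 20 log₁₀(1.6769) ≈ 4.49 dB
∠H = (73.52°) − (53.51°) = 20.01°

4.5 dB, 20.0°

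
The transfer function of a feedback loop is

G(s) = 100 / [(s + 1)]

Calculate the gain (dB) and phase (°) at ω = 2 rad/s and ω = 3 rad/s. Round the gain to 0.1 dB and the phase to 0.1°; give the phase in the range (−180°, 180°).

ω = 2: 33.0 dB, -63.4°; ω = 3: 30.0 dB, -71.6°

At ω = 2 rad/s:
pole (1 + j2·1) = 1 + j2 → |·| ≈ 2.2361, ∠ ≈ 63.43°
|G| = 100 · 1 / (2.2361) ≈ 44.721
Gain = 20 log₁₀(44.721) ≈ 33.01 dB
∠G = (0°) − (63.43°) = -63.43°

At ω = 3 rad/s:
pole (1 + j3·1) = 1 + j3 → |·| ≈ 3.1623, ∠ ≈ 71.57°
|G| = 100 · 1 / (3.1623) ≈ 31.623
Gain = 20 log₁₀(31.623) ≈ 30.00 dB
∠G = (0°) − (71.57°) = -71.57°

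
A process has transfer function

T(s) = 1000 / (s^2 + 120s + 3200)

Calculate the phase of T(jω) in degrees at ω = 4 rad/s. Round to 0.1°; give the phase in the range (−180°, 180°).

Substitute s = j4:
Numerator: 1000 = 1000 + j0
Denominator: (j4)^2 + 120(j4) + 3200 = 3184 + j480
|N| = √(1000² + 0²) ≈ 1000, ∠N ≈ 0.00°
|D| = √(3184² + 480²) ≈ 3220, ∠D ≈ 8.57°
∠T = 0.00° − 8.57° = -8.57°

-8.6°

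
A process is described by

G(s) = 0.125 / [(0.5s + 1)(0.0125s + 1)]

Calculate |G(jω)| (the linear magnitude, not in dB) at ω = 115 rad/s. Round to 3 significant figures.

0.00124

At ω = 115 rad/s:
pole (1 + j115·0.5) = 1 + j57.5 → |·| ≈ 57.509, ∠ ≈ 89.00°
pole (1 + j115·0.0125) = 1 + j1.4375 → |·| ≈ 1.7511, ∠ ≈ 55.18°
|G| = 0.125 · 1 / (57.509 · 1.7511) ≈ 0.0012413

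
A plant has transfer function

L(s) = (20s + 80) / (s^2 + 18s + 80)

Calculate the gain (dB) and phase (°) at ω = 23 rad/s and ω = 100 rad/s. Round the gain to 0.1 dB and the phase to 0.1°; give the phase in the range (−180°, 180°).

Substitute s = j23:
Numerator: 20(j23) + 80 = 80 + j460
Denominator: (j23)^2 + 18(j23) + 80 = -449 + j414
|N| = √(80² + 460²) ≈ 466.9, ∠N ≈ 80.13°
|D| = √(449² + 414²) ≈ 610.73, ∠D ≈ 137.32°
|L| = 466.9 / 610.73 ≈ 0.76449
Gain = 20 log₁₀(0.76449) ≈ -2.33 dB
∠L = 80.13° − 137.32° = -57.19°

Substitute s = j100:
Numerator: 20(j100) + 80 = 80 + j2000
Denominator: (j100)^2 + 18(j100) + 80 = -9920 + j1800
|N| = √(80² + 2000²) ≈ 2001.6, ∠N ≈ 87.71°
|D| = √(9920² + 1800²) ≈ 10082, ∠D ≈ 169.72°
|L| = 2001.6 / 10082 ≈ 0.19853
Gain = 20 log₁₀(0.19853) ≈ -14.04 dB
∠L = 87.71° − 169.72° = -82.01°

ω = 23: -2.3 dB, -57.2°; ω = 100: -14.0 dB, -82.0°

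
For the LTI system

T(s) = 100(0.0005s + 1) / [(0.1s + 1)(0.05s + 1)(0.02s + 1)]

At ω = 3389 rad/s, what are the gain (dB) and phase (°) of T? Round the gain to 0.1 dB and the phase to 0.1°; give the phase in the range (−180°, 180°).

At ω = 3389 rad/s:
zero (1 + j3389·0.0005) = 1 + j1.6945 → |·| ≈ 1.9676, ∠ ≈ 59.45°
pole (1 + j3389·0.1) = 1 + j338.9 → |·| ≈ 338.9, ∠ ≈ 89.83°
pole (1 + j3389·0.05) = 1 + j169.45 → |·| ≈ 169.45, ∠ ≈ 89.66°
pole (1 + j3389·0.02) = 1 + j67.78 → |·| ≈ 67.787, ∠ ≈ 89.15°
|T| = 100 · 1.9676 / (338.9 · 169.45 · 67.787) ≈ 5.0545e-05
Gain = 20 log₁₀(5.0545e-05) ≈ -85.93 dB
∠T = (59.45°) − (89.83° + 89.66° + 89.15°) = -209.19° ≡ 150.81° (principal value)

-85.9 dB, 150.8°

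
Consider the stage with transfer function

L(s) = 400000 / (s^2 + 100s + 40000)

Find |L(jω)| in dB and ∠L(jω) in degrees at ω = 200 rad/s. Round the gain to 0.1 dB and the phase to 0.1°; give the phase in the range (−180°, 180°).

26.0 dB, -90.0°

At s = jω = j200:
quadratic: (j200)² + 100·j200 + 40000 = 0 + j20000 → |·| ≈ 20000, ∠ ≈ 90.00°
|L| = 400000 / 20000 ≈ 20
Gain = 20 log₁₀(20) ≈ 26.02 dB
∠L = 0.00° − 90.00° = -90.00°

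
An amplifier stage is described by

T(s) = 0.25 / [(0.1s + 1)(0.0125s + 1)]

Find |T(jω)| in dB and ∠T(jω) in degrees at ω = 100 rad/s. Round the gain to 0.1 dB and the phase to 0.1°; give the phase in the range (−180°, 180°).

At ω = 100 rad/s:
pole (1 + j100·0.1) = 1 + j10 → |·| ≈ 10.05, ∠ ≈ 84.29°
pole (1 + j100·0.0125) = 1 + j1.25 → |·| ≈ 1.6008, ∠ ≈ 51.34°
|T| = 0.25 · 1 / (10.05 · 1.6008) ≈ 0.015539
Gain = 20 log₁₀(0.015539) ≈ -36.17 dB
∠T = (0°) − (84.29° + 51.34°) = -135.63°

-36.2 dB, -135.6°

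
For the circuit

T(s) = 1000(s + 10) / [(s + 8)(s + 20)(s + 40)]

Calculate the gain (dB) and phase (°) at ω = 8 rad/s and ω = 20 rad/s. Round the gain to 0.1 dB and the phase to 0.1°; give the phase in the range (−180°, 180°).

ω = 8: 2.2 dB, -39.5°; ω = 20: -1.7 dB, -76.3°

At s = jω = j8:
zero (s+10): 10 + j8 → |·| = √(10²+8²) = √164 ≈ 12.806, ∠ = arctan(8/10) ≈ 38.66°
pole (s+8): 8 + j8 → |·| = √(8²+8²) = √128 ≈ 11.314, ∠ = arctan(8/8) ≈ 45.00°
pole (s+20): 20 + j8 → |·| = √(20²+8²) = √464 ≈ 21.541, ∠ = arctan(8/20) ≈ 21.80°
pole (s+40): 40 + j8 → |·| = √(40²+8²) = √1664 ≈ 40.792, ∠ = arctan(8/40) ≈ 11.31°
|T| = 1000 · 12.806 / 9941.6 ≈ 1.2881
Gain = 20 log₁₀(1.2881) ≈ 2.20 dB
∠T = 38.66° − 78.11° = -39.45°

At s = jω = j20:
zero (s+10): 10 + j20 → |·| = √(10²+20²) = √500 ≈ 22.361, ∠ = arctan(20/10) ≈ 63.43°
pole (s+8): 8 + j20 → |·| = √(8²+20²) = √464 ≈ 21.541, ∠ = arctan(20/8) ≈ 68.20°
pole (s+20): 20 + j20 → |·| = √(20²+20²) = √800 ≈ 28.284, ∠ = arctan(20/20) ≈ 45.00°
pole (s+40): 40 + j20 → |·| = √(40²+20²) = √2000 ≈ 44.721, ∠ = arctan(20/40) ≈ 26.57°
|T| = 1000 · 22.361 / 27247 ≈ 0.82068
Gain = 20 log₁₀(0.82068) ≈ -1.72 dB
∠T = 63.43° − 139.77° = -76.34°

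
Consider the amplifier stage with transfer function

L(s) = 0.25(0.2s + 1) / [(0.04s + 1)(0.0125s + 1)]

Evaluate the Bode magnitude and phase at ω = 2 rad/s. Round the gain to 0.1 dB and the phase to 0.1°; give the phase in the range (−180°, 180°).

At ω = 2 rad/s:
zero (1 + j2·0.2) = 1 + j0.4 → |·| ≈ 1.077, ∠ ≈ 21.80°
pole (1 + j2·0.04) = 1 + j0.08 → |·| ≈ 1.0032, ∠ ≈ 4.57°
pole (1 + j2·0.0125) = 1 + j0.025 → |·| ≈ 1.0003, ∠ ≈ 1.43°
|L| = 0.25 · 1.077 / (1.0032 · 1.0003) ≈ 0.26831
Gain = 20 log₁₀(0.26831) ≈ -11.43 dB
∠L = (21.80°) − (4.57° + 1.43°) = 15.80°

-11.4 dB, 15.8°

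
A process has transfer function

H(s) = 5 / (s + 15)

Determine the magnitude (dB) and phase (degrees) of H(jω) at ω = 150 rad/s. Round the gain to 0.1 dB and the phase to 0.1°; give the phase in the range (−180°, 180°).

-29.6 dB, -84.3°

Substitute s = j150:
Numerator: 5 = 5 + j0
Denominator: (j150) + 15 = 15 + j150
|N| = √(5² + 0²) ≈ 5, ∠N ≈ 0.00°
|D| = √(15² + 150²) ≈ 150.75, ∠D ≈ 84.29°
|H| = 5 / 150.75 ≈ 0.033167
Gain = 20 log₁₀(0.033167) ≈ -29.59 dB
∠H = 0.00° − 84.29° = -84.29°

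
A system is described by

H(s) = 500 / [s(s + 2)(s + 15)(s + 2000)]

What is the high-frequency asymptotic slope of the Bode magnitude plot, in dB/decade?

Each pole contributes −20 dB/decade at high frequency; each zero contributes +20 dB/decade.
Net: 0 zero(s) − 4 pole(s) → -80 dB/decade.

-80 dB/decade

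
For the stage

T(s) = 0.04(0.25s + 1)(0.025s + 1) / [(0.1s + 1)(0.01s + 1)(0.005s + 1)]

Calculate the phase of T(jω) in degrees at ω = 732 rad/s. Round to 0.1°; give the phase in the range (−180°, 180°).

At ω = 732 rad/s:
zero (1 + j732·0.25) = 1 + j183 → |·| ≈ 183, ∠ ≈ 89.69°
zero (1 + j732·0.025) = 1 + j18.3 → |·| ≈ 18.327, ∠ ≈ 86.87°
pole (1 + j732·0.1) = 1 + j73.2 → |·| ≈ 73.207, ∠ ≈ 89.22°
pole (1 + j732·0.01) = 1 + j7.32 → |·| ≈ 7.388, ∠ ≈ 82.22°
pole (1 + j732·0.005) = 1 + j3.66 → |·| ≈ 3.7942, ∠ ≈ 74.72°
∠T = (89.69° + 86.87°) − (89.22° + 82.22° + 74.72°) = -69.60°

-69.6°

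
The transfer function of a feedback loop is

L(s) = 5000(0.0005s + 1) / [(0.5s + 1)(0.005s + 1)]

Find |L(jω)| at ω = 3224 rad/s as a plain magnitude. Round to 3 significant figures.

0.364

At ω = 3224 rad/s:
zero (1 + j3224·0.0005) = 1 + j1.612 → |·| ≈ 1.897, ∠ ≈ 58.19°
pole (1 + j3224·0.5) = 1 + j1612 → |·| ≈ 1612, ∠ ≈ 89.96°
pole (1 + j3224·0.005) = 1 + j16.12 → |·| ≈ 16.151, ∠ ≈ 86.45°
|L| = 5000 · 1.897 / (1612 · 16.151) ≈ 0.36431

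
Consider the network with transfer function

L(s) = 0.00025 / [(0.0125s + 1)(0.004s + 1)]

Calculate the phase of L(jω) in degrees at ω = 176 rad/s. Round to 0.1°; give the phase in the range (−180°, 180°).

At ω = 176 rad/s:
pole (1 + j176·0.0125) = 1 + j2.2 → |·| ≈ 2.4166, ∠ ≈ 65.56°
pole (1 + j176·0.004) = 1 + j0.704 → |·| ≈ 1.223, ∠ ≈ 35.15°
∠L = (0°) − (65.56° + 35.15°) = -100.71°

-100.7°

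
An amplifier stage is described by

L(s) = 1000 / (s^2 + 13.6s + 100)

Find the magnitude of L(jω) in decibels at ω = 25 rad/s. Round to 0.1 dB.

At s = jω = j25:
quadratic: (j25)² + 13.6·j25 + 100 = -525 + j340 → |·| ≈ 625.48, ∠ ≈ 147.07°
|L| = 1000 / 625.48 ≈ 1.5988
Gain = 20 log₁₀(1.5988) ≈ 4.08 dB

4.1 dB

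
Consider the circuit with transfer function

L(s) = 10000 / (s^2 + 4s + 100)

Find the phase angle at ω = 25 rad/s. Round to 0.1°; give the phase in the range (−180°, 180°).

At s = jω = j25:
quadratic: (j25)² + 4·j25 + 100 = -525 + j100 → |·| ≈ 534.44, ∠ ≈ 169.22°
∠L = 0.00° − 169.22° = -169.22°

-169.2°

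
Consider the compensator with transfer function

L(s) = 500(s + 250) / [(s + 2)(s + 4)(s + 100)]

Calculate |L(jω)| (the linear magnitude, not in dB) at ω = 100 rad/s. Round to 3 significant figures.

At s = jω = j100:
zero (s+250): 250 + j100 → |·| = √(250²+100²) = √72500 ≈ 269.26, ∠ = arctan(100/250) ≈ 21.80°
pole (s+2): 2 + j100 → |·| = √(2²+100²) = √10004 ≈ 100.02, ∠ = arctan(100/2) ≈ 88.85°
pole (s+4): 4 + j100 → |·| = √(4²+100²) = √10016 ≈ 100.08, ∠ = arctan(100/4) ≈ 87.71°
pole (s+100): 100 + j100 → |·| = √(100²+100²) = √20000 ≈ 141.42, ∠ = arctan(100/100) ≈ 45.00°
|L| = 500 · 269.26 / 1.4156e+06 ≈ 0.095105

0.0951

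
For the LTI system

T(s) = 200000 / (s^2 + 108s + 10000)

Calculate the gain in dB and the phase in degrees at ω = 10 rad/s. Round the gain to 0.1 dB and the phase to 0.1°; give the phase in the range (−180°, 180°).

26.1 dB, -6.2°

At s = jω = j10:
quadratic: (j10)² + 108·j10 + 10000 = 9900 + j1080 → |·| ≈ 9958.7, ∠ ≈ 6.23°
|T| = 200000 / 9958.7 ≈ 20.083
Gain = 20 log₁₀(20.083) ≈ 26.06 dB
∠T = 0.00° − 6.23° = -6.23°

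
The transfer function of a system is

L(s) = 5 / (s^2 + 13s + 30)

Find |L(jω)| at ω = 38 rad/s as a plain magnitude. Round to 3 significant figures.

0.00334

Substitute s = j38:
Numerator: 5 = 5 + j0
Denominator: (j38)^2 + 13(j38) + 30 = -1414 + j494
|N| = √(5² + 0²) ≈ 5, ∠N ≈ 0.00°
|D| = √(1414² + 494²) ≈ 1497.8, ∠D ≈ 160.74°
|L| = 5 / 1497.8 ≈ 0.0033382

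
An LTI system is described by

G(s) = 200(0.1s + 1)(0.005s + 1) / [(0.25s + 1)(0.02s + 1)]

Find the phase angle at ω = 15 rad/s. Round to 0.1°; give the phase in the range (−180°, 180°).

At ω = 15 rad/s:
zero (1 + j15·0.1) = 1 + j1.5 → |·| ≈ 1.8028, ∠ ≈ 56.31°
zero (1 + j15·0.005) = 1 + j0.075 → |·| ≈ 1.0028, ∠ ≈ 4.29°
pole (1 + j15·0.25) = 1 + j3.75 → |·| ≈ 3.881, ∠ ≈ 75.07°
pole (1 + j15·0.02) = 1 + j0.3 → |·| ≈ 1.044, ∠ ≈ 16.70°
∠G = (56.31° + 4.29°) − (75.07° + 16.70°) = -31.17°

-31.2°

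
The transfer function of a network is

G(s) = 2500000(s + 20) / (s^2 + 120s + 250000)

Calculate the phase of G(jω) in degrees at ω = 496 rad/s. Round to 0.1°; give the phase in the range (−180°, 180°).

1.5°

At s = jω = j496:
zero (s+20): 20 + j496 → |·| = √(20²+496²) = √246416 ≈ 496.4, ∠ = arctan(496/20) ≈ 87.69°
quadratic: (j496)² + 120·j496 + 250000 = 3984 + j59520 → |·| ≈ 59653, ∠ ≈ 86.17°
∠G = 87.69° − 86.17° = 1.52°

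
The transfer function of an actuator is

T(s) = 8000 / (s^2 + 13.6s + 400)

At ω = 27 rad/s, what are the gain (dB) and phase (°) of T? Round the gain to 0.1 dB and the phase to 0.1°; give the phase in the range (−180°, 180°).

At s = jω = j27:
quadratic: (j27)² + 13.6·j27 + 400 = -329 + j367.2 → |·| ≈ 493.03, ∠ ≈ 131.86°
|T| = 8000 / 493.03 ≈ 16.226
Gain = 20 log₁₀(16.226) ≈ 24.20 dB
∠T = 0.00° − 131.86° = -131.86°

24.2 dB, -131.9°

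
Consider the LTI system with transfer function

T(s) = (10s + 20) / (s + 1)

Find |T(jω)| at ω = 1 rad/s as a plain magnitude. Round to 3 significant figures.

Substitute s = j1:
Numerator: 10(j1) + 20 = 20 + j10
Denominator: (j1) + 1 = 1 + j1
|N| = √(20² + 10²) ≈ 22.361, ∠N ≈ 26.57°
|D| = √(1² + 1²) ≈ 1.4142, ∠D ≈ 45.00°
|T| = 22.361 / 1.4142 ≈ 15.812

15.8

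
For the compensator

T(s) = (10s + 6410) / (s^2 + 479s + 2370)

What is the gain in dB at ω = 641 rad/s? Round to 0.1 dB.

-35.0 dB

Substitute s = j641:
Numerator: 10(j641) + 6410 = 6410 + j6410
Denominator: (j641)^2 + 479(j641) + 2370 = -408511 + j307039
|N| = √(6410² + 6410²) ≈ 9065.1, ∠N ≈ 45.00°
|D| = √(408511² + 307039²) ≈ 5.1103e+05, ∠D ≈ 143.07°
|T| = 9065.1 / 5.1103e+05 ≈ 0.017739
Gain = 20 log₁₀(0.017739) ≈ -35.02 dB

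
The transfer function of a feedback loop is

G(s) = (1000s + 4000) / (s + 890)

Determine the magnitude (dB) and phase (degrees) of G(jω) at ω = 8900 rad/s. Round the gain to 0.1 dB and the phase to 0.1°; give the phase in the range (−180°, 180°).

60.0 dB, 5.7°

Substitute s = j8900:
Numerator: 1000(j8900) + 4000 = 4000 + j8900000
Denominator: (j8900) + 890 = 890 + j8900
|N| = √(4000² + 8900000²) ≈ 8.9e+06, ∠N ≈ 89.97°
|D| = √(890² + 8900²) ≈ 8944.4, ∠D ≈ 84.29°
|G| = 8.9e+06 / 8944.4 ≈ 995.04
Gain = 20 log₁₀(995.04) ≈ 59.96 dB
∠G = 89.97° − 84.29° = 5.68°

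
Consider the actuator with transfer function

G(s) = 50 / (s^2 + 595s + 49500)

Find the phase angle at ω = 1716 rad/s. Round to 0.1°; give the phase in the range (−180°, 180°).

-160.6°

Substitute s = j1716:
Numerator: 50 = 50 + j0
Denominator: (j1716)^2 + 595(j1716) + 49500 = -2895156 + j1021020
|N| = √(50² + 0²) ≈ 50, ∠N ≈ 0.00°
|D| = √(2895156² + 1021020²) ≈ 3.0699e+06, ∠D ≈ 160.57°
∠G = 0.00° − 160.57° = -160.57°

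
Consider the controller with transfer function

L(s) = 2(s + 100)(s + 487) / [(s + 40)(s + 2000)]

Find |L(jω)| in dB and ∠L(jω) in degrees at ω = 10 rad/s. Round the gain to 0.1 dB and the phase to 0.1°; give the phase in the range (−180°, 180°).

1.5 dB, -7.4°

At s = jω = j10:
zero (s+100): 100 + j10 → |·| = √(100²+10²) = √10100 ≈ 100.5, ∠ = arctan(10/100) ≈ 5.71°
zero (s+487): 487 + j10 → |·| = √(487²+10²) = √237269 ≈ 487.1, ∠ = arctan(10/487) ≈ 1.18°
pole (s+40): 40 + j10 → |·| = √(40²+10²) = √1700 ≈ 41.231, ∠ = arctan(10/40) ≈ 14.04°
pole (s+2000): 2000 + j10 → |·| = √(2000²+10²) = √4000100 ≈ 2000, ∠ = arctan(10/2000) ≈ 0.29°
|L| = 2 · 48954 / 82462 ≈ 1.1873
Gain = 20 log₁₀(1.1873) ≈ 1.49 dB
∠L = 6.89° − 14.33° = -7.44°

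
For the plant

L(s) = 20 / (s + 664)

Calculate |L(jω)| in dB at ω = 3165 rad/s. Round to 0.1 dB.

At s = jω = j3165:
pole (s+664): 664 + j3165 → |·| = √(664²+3165²) = √10458121 ≈ 3233.9, ∠ = arctan(3165/664) ≈ 78.15°
|L| = 20 / 3233.9 ≈ 0.0061845
Gain = 20 log₁₀(0.0061845) ≈ -44.17 dB

-44.2 dB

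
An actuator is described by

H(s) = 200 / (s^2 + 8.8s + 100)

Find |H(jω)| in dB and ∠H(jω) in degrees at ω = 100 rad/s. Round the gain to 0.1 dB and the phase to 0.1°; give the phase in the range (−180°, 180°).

At s = jω = j100:
quadratic: (j100)² + 8.8·j100 + 100 = -9900 + j880 → |·| ≈ 9939, ∠ ≈ 174.92°
|H| = 200 / 9939 ≈ 0.020123
Gain = 20 log₁₀(0.020123) ≈ -33.93 dB
∠H = 0.00° − 174.92° = -174.92°

-33.9 dB, -174.9°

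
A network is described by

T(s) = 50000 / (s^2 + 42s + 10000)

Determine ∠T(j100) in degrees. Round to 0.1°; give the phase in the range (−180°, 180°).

At s = jω = j100:
quadratic: (j100)² + 42·j100 + 10000 = 0 + j4200 → |·| ≈ 4200, ∠ ≈ 90.00°
∠T = 0.00° − 90.00° = -90.00°

-90.0°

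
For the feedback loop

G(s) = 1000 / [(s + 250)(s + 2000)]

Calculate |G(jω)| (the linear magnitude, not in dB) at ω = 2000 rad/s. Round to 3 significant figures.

0.000175

At s = jω = j2000:
pole (s+250): 250 + j2000 → |·| = √(250²+2000²) = √4062500 ≈ 2015.6, ∠ = arctan(2000/250) ≈ 82.87°
pole (s+2000): 2000 + j2000 → |·| = √(2000²+2000²) = √8000000 ≈ 2828.4, ∠ = arctan(2000/2000) ≈ 45.00°
|G| = 1000 / 5.7009e+06 ≈ 0.00017541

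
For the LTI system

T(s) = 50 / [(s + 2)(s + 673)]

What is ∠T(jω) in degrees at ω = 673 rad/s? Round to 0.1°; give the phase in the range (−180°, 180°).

At s = jω = j673:
pole (s+2): 2 + j673 → |·| = √(2²+673²) = √452933 ≈ 673, ∠ = arctan(673/2) ≈ 89.83°
pole (s+673): 673 + j673 → |·| = √(673²+673²) = √905858 ≈ 951.77, ∠ = arctan(673/673) ≈ 45.00°
∠T = 0.00° − 134.83° = -134.83°

-134.8°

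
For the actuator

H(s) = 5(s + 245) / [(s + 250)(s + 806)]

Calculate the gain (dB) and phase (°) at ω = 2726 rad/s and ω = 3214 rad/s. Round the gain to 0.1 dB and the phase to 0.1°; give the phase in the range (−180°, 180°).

ω = 2726: -55.1 dB, -73.4°; ω = 3214: -56.4 dB, -75.8°

At s = jω = j2726:
zero (s+245): 245 + j2726 → |·| = √(245²+2726²) = √7491101 ≈ 2737, ∠ = arctan(2726/245) ≈ 84.86°
pole (s+250): 250 + j2726 → |·| = √(250²+2726²) = √7493576 ≈ 2737.4, ∠ = arctan(2726/250) ≈ 84.76°
pole (s+806): 806 + j2726 → |·| = √(806²+2726²) = √8080712 ≈ 2842.7, ∠ = arctan(2726/806) ≈ 73.53°
|H| = 5 · 2737 / 7.7816e+06 ≈ 0.0017586
Gain = 20 log₁₀(0.0017586) ≈ -55.10 dB
∠H = 84.86° − 158.29° = -73.43°

At s = jω = j3214:
zero (s+245): 245 + j3214 → |·| = √(245²+3214²) = √10389821 ≈ 3223.3, ∠ = arctan(3214/245) ≈ 85.64°
pole (s+250): 250 + j3214 → |·| = √(250²+3214²) = √10392296 ≈ 3223.7, ∠ = arctan(3214/250) ≈ 85.55°
pole (s+806): 806 + j3214 → |·| = √(806²+3214²) = √10979432 ≈ 3313.5, ∠ = arctan(3214/806) ≈ 75.92°
|H| = 5 · 3223.3 / 1.0682e+07 ≈ 0.0015088
Gain = 20 log₁₀(0.0015088) ≈ -56.43 dB
∠H = 85.64° − 161.47° = -75.83°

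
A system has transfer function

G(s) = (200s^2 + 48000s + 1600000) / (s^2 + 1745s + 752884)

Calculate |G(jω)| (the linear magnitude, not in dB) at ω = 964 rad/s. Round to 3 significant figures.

Substitute s = j964:
Numerator: 200(j964)^2 + 48000(j964) + 1600000 = -184259200 + j46272000
Denominator: (j964)^2 + 1745(j964) + 752884 = -176412 + j1682180
|N| = √(184259200² + 46272000²) ≈ 1.8998e+08, ∠N ≈ 165.90°
|D| = √(176412² + 1682180²) ≈ 1.6914e+06, ∠D ≈ 95.99°
|G| = 1.8998e+08 / 1.6914e+06 ≈ 112.32

112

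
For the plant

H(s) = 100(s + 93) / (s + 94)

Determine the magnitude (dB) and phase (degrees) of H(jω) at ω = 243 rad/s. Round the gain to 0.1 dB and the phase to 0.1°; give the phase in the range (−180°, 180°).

At s = jω = j243:
zero (s+93): 93 + j243 → |·| = √(93²+243²) = √67698 ≈ 260.19, ∠ = arctan(243/93) ≈ 69.06°
pole (s+94): 94 + j243 → |·| = √(94²+243²) = √67885 ≈ 260.55, ∠ = arctan(243/94) ≈ 68.85°
|H| = 100 · 260.19 / 260.55 ≈ 99.862
Gain = 20 log₁₀(99.862) ≈ 39.99 dB
∠H = 69.06° − 68.85° = 0.21°

40.0 dB, 0.2°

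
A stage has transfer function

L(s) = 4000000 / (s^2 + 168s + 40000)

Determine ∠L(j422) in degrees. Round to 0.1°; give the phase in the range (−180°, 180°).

-152.8°

At s = jω = j422:
quadratic: (j422)² + 168·j422 + 40000 = -138084 + j70896 → |·| ≈ 1.5522e+05, ∠ ≈ 152.82°
∠L = 0.00° − 152.82° = -152.82°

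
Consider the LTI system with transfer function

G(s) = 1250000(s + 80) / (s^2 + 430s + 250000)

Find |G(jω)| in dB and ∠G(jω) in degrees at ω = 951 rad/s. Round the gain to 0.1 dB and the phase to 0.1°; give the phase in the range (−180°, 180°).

At s = jω = j951:
zero (s+80): 80 + j951 → |·| = √(80²+951²) = √910801 ≈ 954.36, ∠ = arctan(951/80) ≈ 85.19°
quadratic: (j951)² + 430·j951 + 250000 = -654401 + j408930 → |·| ≈ 7.7166e+05, ∠ ≈ 148.00°
|G| = 1250000 · 954.36 / 7.7166e+05 ≈ 1546
Gain = 20 log₁₀(1546) ≈ 63.78 dB
∠G = 85.19° − 148.00° = -62.81°

63.8 dB, -62.8°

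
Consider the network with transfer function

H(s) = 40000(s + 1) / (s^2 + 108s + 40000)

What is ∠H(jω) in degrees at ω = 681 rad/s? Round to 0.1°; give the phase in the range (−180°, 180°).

-80.2°

At s = jω = j681:
zero (s+1): 1 + j681 → |·| = √(1²+681²) = √463762 ≈ 681, ∠ = arctan(681/1) ≈ 89.92°
quadratic: (j681)² + 108·j681 + 40000 = -423761 + j73548 → |·| ≈ 4.301e+05, ∠ ≈ 170.15°
∠H = 89.92° − 170.15° = -80.23°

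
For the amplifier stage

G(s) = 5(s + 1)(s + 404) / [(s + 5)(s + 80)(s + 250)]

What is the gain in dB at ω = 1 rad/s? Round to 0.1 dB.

-31.1 dB

At s = jω = j1:
zero (s+1): 1 + j1 → |·| = √(1²+1²) = √2 ≈ 1.4142, ∠ = arctan(1/1) ≈ 45.00°
zero (s+404): 404 + j1 → |·| = √(404²+1²) = √163217 ≈ 404, ∠ = arctan(1/404) ≈ 0.14°
pole (s+5): 5 + j1 → |·| = √(5²+1²) = √26 ≈ 5.099, ∠ = arctan(1/5) ≈ 11.31°
pole (s+80): 80 + j1 → |·| = √(80²+1²) = √6401 ≈ 80.006, ∠ = arctan(1/80) ≈ 0.72°
pole (s+250): 250 + j1 → |·| = √(250²+1²) = √62501 ≈ 250, ∠ = arctan(1/250) ≈ 0.23°
|G| = 5 · 571.34 / 1.0199e+05 ≈ 0.02801
Gain = 20 log₁₀(0.02801) ≈ -31.05 dB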